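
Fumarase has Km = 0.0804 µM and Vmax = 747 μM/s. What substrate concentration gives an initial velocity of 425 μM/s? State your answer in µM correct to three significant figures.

The required fractional saturation is v/Vmax = 425/747 = 0.5689.
Then [S]/(Km+[S]) = 0.5689 ⇒ [S] = 0.0804 × 0.5689/(1 − 0.5689) = 0.106 µM.

0.106 µM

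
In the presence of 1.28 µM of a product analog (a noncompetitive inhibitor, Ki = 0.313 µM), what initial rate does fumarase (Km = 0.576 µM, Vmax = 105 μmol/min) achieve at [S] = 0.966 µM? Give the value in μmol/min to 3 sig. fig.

12.9 μmol/min

With α = 1 + [I]/Ki = 1 + 1.28/0.313 = 5.089, the noncompetitive rate law is v = (Vmax/α)·[S] / (Km + [S]).
v = (105/5.089)×0.966 / (0.576 + 0.966) = 19.93/1.542 = 12.9 μmol/min.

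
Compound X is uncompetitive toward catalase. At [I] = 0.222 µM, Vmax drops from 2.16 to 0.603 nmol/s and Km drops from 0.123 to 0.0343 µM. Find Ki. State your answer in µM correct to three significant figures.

Uncompetitive: Vmax,app = Vmax/α (and Km,app = Km/α) with α = 1 + [I]/Ki.
α = Vmax/Vmax,app = 2.16/0.603 = 3.582.
Since α = 1 + [I]/Ki, [I]/Ki = 3.582 − 1 = 2.582 and Ki = 0.222/2.582 = 0.0860 µM.

0.0860 µM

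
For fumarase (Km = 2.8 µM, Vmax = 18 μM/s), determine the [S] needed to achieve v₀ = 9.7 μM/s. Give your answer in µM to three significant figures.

3.27 µM

The required fractional saturation is v/Vmax = 9.7/18 = 0.5389.
Then [S]/(Km+[S]) = 0.5389 ⇒ [S] = 2.8 × 0.5389/(1 − 0.5389) = 3.27 µM.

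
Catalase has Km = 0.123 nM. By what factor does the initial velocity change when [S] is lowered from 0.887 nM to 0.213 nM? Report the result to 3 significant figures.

0.722

Since Vmax cancels, v₂/v₁ = [S]₂(Km+[S]₁) / [S]₁(Km+[S]₂).
= 0.213×(0.123+0.887) / (0.887×(0.123+0.213)) = 0.2151/0.2980 = 0.722.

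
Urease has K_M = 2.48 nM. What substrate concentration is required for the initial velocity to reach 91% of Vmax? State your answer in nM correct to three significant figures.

v/Vmax = [S]/(Km+[S]) = 0.91, so [S] = Km·0.91/(1 − 0.91) = 2.48 × 10.11.
[S] = 25.1 nM.

25.1 nM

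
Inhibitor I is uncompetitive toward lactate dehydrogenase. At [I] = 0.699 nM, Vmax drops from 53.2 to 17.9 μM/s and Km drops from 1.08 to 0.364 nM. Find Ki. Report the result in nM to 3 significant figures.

Uncompetitive: Vmax,app = Vmax/α (and Km,app = Km/α) with α = 1 + [I]/Ki.
α = Vmax/Vmax,app = 53.2/17.9 = 2.972.
Ki = [I]/(α − 1) = 0.699/1.972 = 0.354 nM.

0.354 nM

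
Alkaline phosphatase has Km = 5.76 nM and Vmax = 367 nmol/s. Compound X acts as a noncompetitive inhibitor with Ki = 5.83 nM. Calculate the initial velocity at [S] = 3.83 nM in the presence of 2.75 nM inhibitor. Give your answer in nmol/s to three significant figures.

99.6 nmol/s

With α = 1 + [I]/Ki = 1 + 2.75/5.83 = 1.472, the noncompetitive rate law is v = (Vmax/α)·[S] / (Km + [S]).
v = (367/1.472)×3.83 / (5.76 + 3.83) = 955.1/9.590 = 99.6 nmol/s.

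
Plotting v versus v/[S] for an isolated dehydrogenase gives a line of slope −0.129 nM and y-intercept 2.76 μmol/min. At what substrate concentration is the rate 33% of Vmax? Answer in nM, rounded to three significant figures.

The Eadie–Hofstee slope gives Km = 0.129 nM (slope = −Km).
v/Vmax = [S]/(Km+[S]) = 0.33 ⇒ [S] = Km·0.33/(1−0.33) = 0.129 × 0.4925 = 0.0635 nM.

0.0635 nM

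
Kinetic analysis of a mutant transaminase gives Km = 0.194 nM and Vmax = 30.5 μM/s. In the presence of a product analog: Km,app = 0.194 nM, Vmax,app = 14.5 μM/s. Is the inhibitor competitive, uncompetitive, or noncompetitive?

Vmax decreases (30.5 → 14.5 μM/s) while Km is unchanged — pure noncompetitive inhibition.

noncompetitive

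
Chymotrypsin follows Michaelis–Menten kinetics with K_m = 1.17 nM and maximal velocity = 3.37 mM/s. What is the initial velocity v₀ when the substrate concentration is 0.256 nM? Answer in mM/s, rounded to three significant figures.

v = Vmax·[S]/(Km + [S]) = 3.37 × 0.256 / (1.17 + 0.256)
  = 0.8627 / 1.426 = 0.605 mM/s.

0.605 mM/s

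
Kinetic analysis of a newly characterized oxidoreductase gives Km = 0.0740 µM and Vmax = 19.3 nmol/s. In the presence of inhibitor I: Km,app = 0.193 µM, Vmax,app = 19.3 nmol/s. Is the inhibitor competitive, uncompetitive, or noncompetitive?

Km increases (0.0740 → 0.193 µM) while Vmax is unchanged — the hallmark of competitive inhibition.

competitive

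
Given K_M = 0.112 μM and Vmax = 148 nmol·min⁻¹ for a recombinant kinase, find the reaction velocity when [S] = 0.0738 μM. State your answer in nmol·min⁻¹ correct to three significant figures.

[S]/(Km+[S]) = 0.0738/0.1858 = 0.3972, the fractional saturation.
v = 0.3972 × Vmax = 0.3972 × 148 = 58.8 nmol·min⁻¹.

58.8 nmol·min⁻¹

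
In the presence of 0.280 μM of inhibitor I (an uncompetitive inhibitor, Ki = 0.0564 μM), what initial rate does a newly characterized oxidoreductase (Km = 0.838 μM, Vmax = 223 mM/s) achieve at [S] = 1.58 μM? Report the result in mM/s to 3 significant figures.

34.3 mM/s

α = 1 + [I]/Ki = 1 + 0.280/0.0564 = 5.965.
For an uncompetitive inhibitor, both parameters are divided by α, giving Vmax/α and Km/α: Km,app = 0.140 μM, Vmax,app = 37.4 mM/s.
v = Vmax,app·[S]/(Km,app + [S]) = 37.4 × 1.58/(0.140 + 1.58) = 34.3 mM/s.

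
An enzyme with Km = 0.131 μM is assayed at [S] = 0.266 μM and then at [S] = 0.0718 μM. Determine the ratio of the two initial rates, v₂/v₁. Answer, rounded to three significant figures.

The fractional saturations are [S]/(Km+[S]) = 0.266/0.3970 = 0.6700 and 0.0718/0.2028 = 0.3540.
v₂/v₁ is just their ratio: 0.3540/0.6700 = 0.528.

0.528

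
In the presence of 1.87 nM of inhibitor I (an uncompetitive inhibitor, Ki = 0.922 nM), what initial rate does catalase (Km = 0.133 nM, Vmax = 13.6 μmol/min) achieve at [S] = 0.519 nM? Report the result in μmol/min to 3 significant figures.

4.14 μmol/min

α = 1 + [I]/Ki = 1 + 1.87/0.922 = 3.028.
For an uncompetitive inhibitor, both parameters are divided by α, giving Vmax/α and Km/α: Km,app = 0.0439 nM, Vmax,app = 4.49 μmol/min.
v = Vmax,app·[S]/(Km,app + [S]) = 4.49 × 0.519/(0.0439 + 0.519) = 4.14 μmol/min.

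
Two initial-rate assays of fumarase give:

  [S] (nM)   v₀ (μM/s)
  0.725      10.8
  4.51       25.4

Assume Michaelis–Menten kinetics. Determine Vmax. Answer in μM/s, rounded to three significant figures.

In reciprocal form, 1/v = (Km/Vmax)·(1/[S]) + 1/Vmax. The two points give (1/[S], 1/v) = (1.379, 0.09259) and (0.2217, 0.03937).
Slope = (0.09259 − 0.03937)/(1.379 − 0.2217) = 0.04598; intercept = 0.09259 − 0.04598×1.379 = 0.02918.
Vmax = 1/intercept = 34.3 μM/s; Km = slope × Vmax = 0.04598 × 34.3 = 1.58 nM.

34.3 μM/s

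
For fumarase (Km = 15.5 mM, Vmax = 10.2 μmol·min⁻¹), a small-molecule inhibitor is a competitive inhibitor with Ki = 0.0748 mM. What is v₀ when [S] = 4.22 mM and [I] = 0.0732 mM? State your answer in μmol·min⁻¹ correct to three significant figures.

With α = 1 + [I]/Ki = 1 + 0.0732/0.0748 = 1.979, the competitive rate law is v = Vmax[S] / (αKm + [S]).
v = 10.2×4.22 / (1.979×15.5 + 4.22) = 43.04/34.89 = 1.23 μmol·min⁻¹.

1.23 μmol·min⁻¹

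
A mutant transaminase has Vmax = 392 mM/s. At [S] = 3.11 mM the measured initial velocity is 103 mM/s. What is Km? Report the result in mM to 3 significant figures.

v/Vmax = 103/392 = 0.2628 = [S]/(Km+[S]).
So Km + [S] = [S]/0.2628 = 11.84 mM, giving Km = 11.84 − 3.11 = 8.73 mM.

8.73 mM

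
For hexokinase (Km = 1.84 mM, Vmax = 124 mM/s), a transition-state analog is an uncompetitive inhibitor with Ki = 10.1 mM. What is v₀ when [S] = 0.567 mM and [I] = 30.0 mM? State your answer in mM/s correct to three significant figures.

α = 1 + [I]/Ki = 1 + 30.0/10.1 = 3.970.
For an uncompetitive inhibitor, both parameters are divided by α, giving Vmax/α and Km/α: Km,app = 0.463 mM, Vmax,app = 31.2 mM/s.
v = Vmax,app·[S]/(Km,app + [S]) = 31.2 × 0.567/(0.463 + 0.567) = 17.2 mM/s.

17.2 mM/s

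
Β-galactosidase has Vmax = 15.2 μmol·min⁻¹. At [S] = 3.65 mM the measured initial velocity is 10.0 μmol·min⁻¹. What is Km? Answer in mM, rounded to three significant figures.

1.90 mM

From v = Vmax[S]/(Km+[S]), Km = [S](Vmax − v)/v.
Km = 3.65 × (15.2 − 10.0) / 10.0 = 18.98/10.0 = 1.90 mM.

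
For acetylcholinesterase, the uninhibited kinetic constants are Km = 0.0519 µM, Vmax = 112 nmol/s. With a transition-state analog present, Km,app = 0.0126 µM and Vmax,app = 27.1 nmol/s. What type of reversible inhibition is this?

Both Km and Vmax decrease by the same factor (~4.13-fold) — characteristic of uncompetitive inhibition.

uncompetitive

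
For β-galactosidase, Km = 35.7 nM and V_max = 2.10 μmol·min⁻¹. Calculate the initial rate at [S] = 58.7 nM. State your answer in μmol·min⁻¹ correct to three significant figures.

1.31 μmol·min⁻¹

v = Vmax·[S]/(Km + [S]) = 2.10 × 58.7 / (35.7 + 58.7)
  = 123.3 / 94.40 = 1.31 μmol·min⁻¹.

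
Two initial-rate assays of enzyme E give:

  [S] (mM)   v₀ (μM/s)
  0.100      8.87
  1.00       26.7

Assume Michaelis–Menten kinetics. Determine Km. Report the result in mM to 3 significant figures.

From v = Vmax[S]/(Km+[S]), each point gives Vmax = v(Km+[S])/[S].
Equating: 8.87(Km+0.100)/0.100 = 26.7(Km+1.00)/1.00.
88.70·Km + 8.87 = 26.70·Km + 26.7, so (88.70 − 26.70)·Km = 26.7 − 8.87.
Km = 17.83/62.00 = 0.288 mM; then Vmax = 8.87(0.288+0.100)/0.100 = 34.4 μM/s.

0.288 mM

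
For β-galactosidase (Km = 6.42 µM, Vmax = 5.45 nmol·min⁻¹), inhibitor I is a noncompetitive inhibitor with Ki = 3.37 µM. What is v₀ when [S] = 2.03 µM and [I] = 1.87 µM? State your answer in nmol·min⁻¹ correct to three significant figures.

With α = 1 + [I]/Ki = 1 + 1.87/3.37 = 1.555, the noncompetitive rate law is v = (Vmax/α)·[S] / (Km + [S]).
v = (5.45/1.555)×2.03 / (6.42 + 2.03) = 7.115/8.450 = 0.842 nmol·min⁻¹.

0.842 nmol·min⁻¹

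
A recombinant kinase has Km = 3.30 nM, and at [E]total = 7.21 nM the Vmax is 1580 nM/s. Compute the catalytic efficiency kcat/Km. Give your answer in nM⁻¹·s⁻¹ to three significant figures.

66.4 nM⁻¹·s⁻¹

kcat = Vmax/[E]total = 1580/7.21 = 219 s⁻¹.
kcat/Km = 219/3.30 = 66.4 nM⁻¹·s⁻¹.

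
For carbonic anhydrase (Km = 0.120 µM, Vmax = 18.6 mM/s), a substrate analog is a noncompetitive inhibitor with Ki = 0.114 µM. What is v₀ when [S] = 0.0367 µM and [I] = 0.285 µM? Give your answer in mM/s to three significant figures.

With α = 1 + [I]/Ki = 1 + 0.285/0.114 = 3.500, the noncompetitive rate law is v = (Vmax/α)·[S] / (Km + [S]).
v = (18.6/3.500)×0.0367 / (0.120 + 0.0367) = 0.1950/0.1567 = 1.24 mM/s.

1.24 mM/s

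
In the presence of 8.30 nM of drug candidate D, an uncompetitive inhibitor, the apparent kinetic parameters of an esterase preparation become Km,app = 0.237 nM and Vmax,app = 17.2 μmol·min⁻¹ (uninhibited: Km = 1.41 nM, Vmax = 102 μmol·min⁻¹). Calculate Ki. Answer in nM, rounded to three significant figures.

1.68 nM

Uncompetitive: Vmax,app = Vmax/α (and Km,app = Km/α) with α = 1 + [I]/Ki.
α = Vmax/Vmax,app = 102/17.2 = 5.930.
Since α = 1 + [I]/Ki, [I]/Ki = 5.930 − 1 = 4.930 and Ki = 8.30/4.930 = 1.68 nM.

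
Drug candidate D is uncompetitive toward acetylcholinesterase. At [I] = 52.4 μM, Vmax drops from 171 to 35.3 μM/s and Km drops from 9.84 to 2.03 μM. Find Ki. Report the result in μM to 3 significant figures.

13.6 μM

Uncompetitive: Vmax,app = Vmax/α (and Km,app = Km/α) with α = 1 + [I]/Ki.
α = Vmax/Vmax,app = 171/35.3 = 4.844.
Since α = 1 + [I]/Ki, [I]/Ki = 4.844 − 1 = 3.844 and Ki = 52.4/3.844 = 13.6 μM.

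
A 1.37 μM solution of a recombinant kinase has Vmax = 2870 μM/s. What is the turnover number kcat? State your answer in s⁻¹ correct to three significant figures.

kcat = Vmax/[E]total = 2870 μM/s / 1.37 μM = 2090 s⁻¹.

2090 s⁻¹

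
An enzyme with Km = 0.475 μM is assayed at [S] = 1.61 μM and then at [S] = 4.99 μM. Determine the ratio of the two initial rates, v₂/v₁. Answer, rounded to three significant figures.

The fractional saturations are [S]/(Km+[S]) = 1.61/2.085 = 0.7722 and 4.99/5.465 = 0.9131.
v₂/v₁ is just their ratio: 0.9131/0.7722 = 1.18.

1.18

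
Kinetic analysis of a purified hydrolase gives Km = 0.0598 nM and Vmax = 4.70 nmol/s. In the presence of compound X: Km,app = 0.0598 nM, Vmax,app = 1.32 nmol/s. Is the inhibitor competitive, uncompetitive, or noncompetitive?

noncompetitive

Vmax decreases (4.70 → 1.32 nmol/s) while Km is unchanged — pure noncompetitive inhibition.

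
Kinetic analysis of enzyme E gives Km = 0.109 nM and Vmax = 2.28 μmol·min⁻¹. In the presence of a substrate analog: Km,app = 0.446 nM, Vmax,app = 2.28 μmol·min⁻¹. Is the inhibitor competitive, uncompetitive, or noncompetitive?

Km increases (0.109 → 0.446 nM) while Vmax is unchanged — the hallmark of competitive inhibition.

competitive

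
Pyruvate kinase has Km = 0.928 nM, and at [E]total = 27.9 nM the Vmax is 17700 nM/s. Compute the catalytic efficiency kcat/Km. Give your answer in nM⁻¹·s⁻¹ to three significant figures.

kcat = Vmax/[E]total = 17700/27.9 = 634 s⁻¹.
kcat/Km = 634/0.928 = 684 nM⁻¹·s⁻¹.

684 nM⁻¹·s⁻¹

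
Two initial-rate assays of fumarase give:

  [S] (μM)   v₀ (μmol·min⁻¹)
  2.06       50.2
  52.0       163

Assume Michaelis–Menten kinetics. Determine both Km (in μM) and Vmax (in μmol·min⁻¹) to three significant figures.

Km = 5.31 μM; Vmax = 180 μmol·min⁻¹

From v = Vmax[S]/(Km+[S]), each point gives Vmax = v(Km+[S])/[S].
Equating: 50.2(Km+2.06)/2.06 = 163(Km+52.0)/52.0.
24.37·Km + 50.2 = 3.135·Km + 163, so (24.37 − 3.135)·Km = 163 − 50.2.
Km = 112.8/21.23 = 5.31 μM; then Vmax = 50.2(5.31+2.06)/2.06 = 180 μmol·min⁻¹.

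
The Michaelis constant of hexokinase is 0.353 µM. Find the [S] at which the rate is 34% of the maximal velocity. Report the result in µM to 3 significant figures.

0.182 µM

v/Vmax = [S]/(Km+[S]) = 0.34, so [S] = Km·0.34/(1 − 0.34) = 0.353 × 0.5152.
[S] = 0.182 µM.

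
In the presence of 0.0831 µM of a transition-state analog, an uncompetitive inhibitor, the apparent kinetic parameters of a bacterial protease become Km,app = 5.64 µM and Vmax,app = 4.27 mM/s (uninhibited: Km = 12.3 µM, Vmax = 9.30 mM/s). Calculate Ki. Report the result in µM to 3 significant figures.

Uncompetitive: Vmax,app = Vmax/α (and Km,app = Km/α) with α = 1 + [I]/Ki.
α = Vmax/Vmax,app = 9.30/4.27 = 2.178.
Since α = 1 + [I]/Ki, [I]/Ki = 2.178 − 1 = 1.178 and Ki = 0.0831/1.178 = 0.0705 µM.

0.0705 µM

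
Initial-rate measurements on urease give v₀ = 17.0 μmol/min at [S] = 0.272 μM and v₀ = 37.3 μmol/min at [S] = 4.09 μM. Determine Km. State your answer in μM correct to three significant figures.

From v = Vmax[S]/(Km+[S]), each point gives Vmax = v(Km+[S])/[S].
Equating: 17.0(Km+0.272)/0.272 = 37.3(Km+4.09)/4.09.
62.50·Km + 17.0 = 9.120·Km + 37.3, so (62.50 − 9.120)·Km = 37.3 − 17.0.
Km = 20.30/53.38 = 0.380 μM; then Vmax = 17.0(0.380+0.272)/0.272 = 40.8 μmol/min.

0.380 μM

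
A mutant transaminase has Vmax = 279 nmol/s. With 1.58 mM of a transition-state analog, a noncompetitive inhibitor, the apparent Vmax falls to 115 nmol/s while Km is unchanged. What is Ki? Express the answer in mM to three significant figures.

Noncompetitive: Vmax,app = Vmax/α with α = 1 + [I]/Ki.
α = Vmax/Vmax,app = 279/115 = 2.426.
Since α = 1 + [I]/Ki, [I]/Ki = 2.426 − 1 = 1.426 and Ki = 1.58/1.426 = 1.11 mM.

1.11 mM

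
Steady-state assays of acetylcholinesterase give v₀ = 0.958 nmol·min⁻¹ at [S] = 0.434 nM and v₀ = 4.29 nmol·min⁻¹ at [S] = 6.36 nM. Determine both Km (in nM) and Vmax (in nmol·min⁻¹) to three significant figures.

In reciprocal form, 1/v = (Km/Vmax)·(1/[S]) + 1/Vmax. The two points give (1/[S], 1/v) = (2.304, 1.044) and (0.1572, 0.2331).
Slope = (1.044 − 0.2331)/(2.304 − 0.1572) = 0.3776; intercept = 1.044 − 0.3776×2.304 = 0.1737.
Vmax = 1/intercept = 5.76 nmol·min⁻¹; Km = slope × Vmax = 0.3776 × 5.76 = 2.17 nM.

Km = 2.17 nM; Vmax = 5.76 nmol·min⁻¹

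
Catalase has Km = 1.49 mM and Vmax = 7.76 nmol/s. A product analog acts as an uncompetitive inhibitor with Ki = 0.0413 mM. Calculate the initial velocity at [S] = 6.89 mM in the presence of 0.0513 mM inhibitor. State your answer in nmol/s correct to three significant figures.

3.16 nmol/s

With α = 1 + [I]/Ki = 1 + 0.0513/0.0413 = 2.242, the uncompetitive rate law is v = (Vmax/α)·[S] / (Km/α + [S]).
v = (7.76/2.242)×6.89 / (1.49/2.242 + 6.89) = 23.85/7.555 = 3.16 nmol/s.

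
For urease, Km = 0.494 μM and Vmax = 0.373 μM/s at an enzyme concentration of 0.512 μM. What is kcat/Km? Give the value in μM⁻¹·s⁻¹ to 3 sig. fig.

1.47 μM⁻¹·s⁻¹

kcat = Vmax/[E]total = 0.373/0.512 = 0.729 s⁻¹.
kcat/Km = 0.729/0.494 = 1.47 μM⁻¹·s⁻¹.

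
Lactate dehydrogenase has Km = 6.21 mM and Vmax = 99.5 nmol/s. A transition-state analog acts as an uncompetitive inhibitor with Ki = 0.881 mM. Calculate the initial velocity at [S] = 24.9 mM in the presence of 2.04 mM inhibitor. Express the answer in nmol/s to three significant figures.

α = 1 + [I]/Ki = 1 + 2.04/0.881 = 3.316.
For an uncompetitive inhibitor, both parameters are divided by α, giving Vmax/α and Km/α: Km,app = 1.87 mM, Vmax,app = 30.0 nmol/s.
v = Vmax,app·[S]/(Km,app + [S]) = 30.0 × 24.9/(1.87 + 24.9) = 27.9 nmol/s.

27.9 nmol/s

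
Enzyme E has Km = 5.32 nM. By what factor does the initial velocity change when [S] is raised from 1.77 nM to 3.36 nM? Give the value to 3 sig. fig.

1.55

Since Vmax cancels, v₂/v₁ = [S]₂(Km+[S]₁) / [S]₁(Km+[S]₂).
= 3.36×(5.32+1.77) / (1.77×(5.32+3.36)) = 23.82/15.36 = 1.55.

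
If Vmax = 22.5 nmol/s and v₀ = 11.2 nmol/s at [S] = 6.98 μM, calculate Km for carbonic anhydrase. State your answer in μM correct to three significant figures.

v/Vmax = 11.2/22.5 = 0.4978 = [S]/(Km+[S]).
So Km + [S] = [S]/0.4978 = 14.02 μM, giving Km = 14.02 − 6.98 = 7.04 μM.

7.04 μM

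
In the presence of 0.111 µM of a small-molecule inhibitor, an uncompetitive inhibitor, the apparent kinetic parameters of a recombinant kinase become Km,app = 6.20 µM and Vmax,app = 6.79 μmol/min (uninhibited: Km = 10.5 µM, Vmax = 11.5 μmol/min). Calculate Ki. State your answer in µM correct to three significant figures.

0.160 µM

Uncompetitive: Vmax,app = Vmax/α (and Km,app = Km/α) with α = 1 + [I]/Ki.
α = Vmax/Vmax,app = 11.5/6.79 = 1.694.
Ki = [I]/(α − 1) = 0.111/0.6937 = 0.160 µM.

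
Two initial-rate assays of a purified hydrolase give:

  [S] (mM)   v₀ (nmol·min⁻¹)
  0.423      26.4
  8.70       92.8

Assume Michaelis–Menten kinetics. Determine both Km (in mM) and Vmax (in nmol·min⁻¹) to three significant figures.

In reciprocal form, 1/v = (Km/Vmax)·(1/[S]) + 1/Vmax. The two points give (1/[S], 1/v) = (2.364, 0.03788) and (0.1149, 0.01078).
Slope = (0.03788 − 0.01078)/(2.364 − 0.1149) = 0.01205; intercept = 0.03788 − 0.01205×2.364 = 0.009391.
Vmax = 1/intercept = 106 nmol·min⁻¹; Km = slope × Vmax = 0.01205 × 106 = 1.28 mM.

Km = 1.28 mM; Vmax = 106 nmol·min⁻¹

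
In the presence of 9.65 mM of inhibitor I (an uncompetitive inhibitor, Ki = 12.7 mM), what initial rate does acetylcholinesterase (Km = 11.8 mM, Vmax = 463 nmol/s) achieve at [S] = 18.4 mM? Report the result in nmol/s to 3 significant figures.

α = 1 + [I]/Ki = 1 + 9.65/12.7 = 1.760.
For an uncompetitive inhibitor, both parameters are divided by α, giving Vmax/α and Km/α: Km,app = 6.71 mM, Vmax,app = 263 nmol/s.
v = Vmax,app·[S]/(Km,app + [S]) = 263 × 18.4/(6.71 + 18.4) = 193 nmol/s.

193 nmol/s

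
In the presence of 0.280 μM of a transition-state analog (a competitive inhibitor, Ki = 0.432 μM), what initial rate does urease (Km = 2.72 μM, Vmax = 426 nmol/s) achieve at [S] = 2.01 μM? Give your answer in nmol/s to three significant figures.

132 nmol/s

α = 1 + [I]/Ki = 1 + 0.280/0.432 = 1.648.
For a competitive inhibitor, Vmax is unchanged and the apparent Km becomes α·Km: Km,app = 4.48 μM, Vmax,app = 426 nmol/s.
v = Vmax,app·[S]/(Km,app + [S]) = 426 × 2.01/(4.48 + 2.01) = 132 nmol/s.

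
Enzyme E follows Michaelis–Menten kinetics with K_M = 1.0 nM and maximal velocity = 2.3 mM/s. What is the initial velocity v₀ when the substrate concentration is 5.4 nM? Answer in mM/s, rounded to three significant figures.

1.94 mM/s

[S]/(Km+[S]) = 5.4/6.400 = 0.8438, the fractional saturation.
v = 0.8438 × Vmax = 0.8438 × 2.3 = 1.94 mM/s.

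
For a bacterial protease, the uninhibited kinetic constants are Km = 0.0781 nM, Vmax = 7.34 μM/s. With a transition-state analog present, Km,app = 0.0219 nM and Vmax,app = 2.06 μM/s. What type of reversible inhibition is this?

Both Km and Vmax decrease by the same factor (~3.56-fold) — characteristic of uncompetitive inhibition.

uncompetitive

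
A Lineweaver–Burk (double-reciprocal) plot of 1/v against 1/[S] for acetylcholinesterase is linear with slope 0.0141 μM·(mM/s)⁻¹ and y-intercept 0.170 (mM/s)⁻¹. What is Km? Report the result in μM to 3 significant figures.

y-intercept = 1/Vmax ⇒ Vmax = 5.88 mM/s; slope = Km/Vmax ⇒ Km = slope × Vmax.
Km = 0.0141 × 5.88 = 0.0829 μM.

0.0829 μM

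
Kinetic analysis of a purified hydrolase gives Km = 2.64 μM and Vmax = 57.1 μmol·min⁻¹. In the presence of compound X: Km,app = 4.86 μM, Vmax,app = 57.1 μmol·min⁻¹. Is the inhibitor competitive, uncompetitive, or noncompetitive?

Km increases (2.64 → 4.86 μM) while Vmax is unchanged — the hallmark of competitive inhibition.

competitive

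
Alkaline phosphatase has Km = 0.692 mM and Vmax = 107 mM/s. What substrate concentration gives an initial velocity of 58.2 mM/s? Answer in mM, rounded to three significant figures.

0.825 mM

Rearranging v = Vmax[S]/(Km+[S]) gives [S] = Km·v/(Vmax − v).
[S] = 0.692 × 58.2 / (107 − 58.2) = 40.27/48.80 = 0.825 mM.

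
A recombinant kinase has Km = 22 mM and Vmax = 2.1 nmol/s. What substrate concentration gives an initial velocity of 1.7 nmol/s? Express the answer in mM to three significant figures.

93.5 mM

Rearranging v = Vmax[S]/(Km+[S]) gives [S] = Km·v/(Vmax − v).
[S] = 22 × 1.7 / (2.1 − 1.7) = 37.40/0.4000 = 93.5 mM.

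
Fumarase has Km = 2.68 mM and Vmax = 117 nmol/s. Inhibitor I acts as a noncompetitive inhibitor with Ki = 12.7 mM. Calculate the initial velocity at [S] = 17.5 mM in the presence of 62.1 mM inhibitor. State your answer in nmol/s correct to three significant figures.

α = 1 + [I]/Ki = 1 + 62.1/12.7 = 5.890.
For a noncompetitive inhibitor, Vmax is reduced to Vmax/α while Km is unchanged: Km,app = 2.68 mM, Vmax,app = 19.9 nmol/s.
v = Vmax,app·[S]/(Km,app + [S]) = 19.9 × 17.5/(2.68 + 17.5) = 17.2 nmol/s.

17.2 nmol/s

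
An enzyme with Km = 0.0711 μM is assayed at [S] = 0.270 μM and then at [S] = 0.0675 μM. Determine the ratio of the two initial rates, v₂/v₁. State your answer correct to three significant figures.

0.615

Since Vmax cancels, v₂/v₁ = [S]₂(Km+[S]₁) / [S]₁(Km+[S]₂).
= 0.0675×(0.0711+0.270) / (0.270×(0.0711+0.0675)) = 0.02302/0.03742 = 0.615.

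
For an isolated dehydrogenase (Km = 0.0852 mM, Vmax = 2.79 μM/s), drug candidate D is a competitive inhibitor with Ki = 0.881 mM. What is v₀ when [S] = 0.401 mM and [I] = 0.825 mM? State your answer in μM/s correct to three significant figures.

With α = 1 + [I]/Ki = 1 + 0.825/0.881 = 1.936, the competitive rate law is v = Vmax[S] / (αKm + [S]).
v = 2.79×0.401 / (1.936×0.0852 + 0.401) = 1.119/0.5660 = 1.98 μM/s.

1.98 μM/s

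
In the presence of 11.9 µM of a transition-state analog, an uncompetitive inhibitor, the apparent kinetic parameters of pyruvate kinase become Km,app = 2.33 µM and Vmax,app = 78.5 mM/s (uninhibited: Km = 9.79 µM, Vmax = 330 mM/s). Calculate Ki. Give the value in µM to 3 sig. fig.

3.71 µM

Uncompetitive: Vmax,app = Vmax/α (and Km,app = Km/α) with α = 1 + [I]/Ki.
α = Vmax/Vmax,app = 330/78.5 = 4.204.
Ki = [I]/(α − 1) = 11.9/3.204 = 3.71 µM.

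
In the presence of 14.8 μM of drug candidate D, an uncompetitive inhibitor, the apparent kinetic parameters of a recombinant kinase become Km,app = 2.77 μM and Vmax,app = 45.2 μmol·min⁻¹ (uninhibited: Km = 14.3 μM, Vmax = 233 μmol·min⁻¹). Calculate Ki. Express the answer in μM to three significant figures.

3.56 μM

Uncompetitive: Vmax,app = Vmax/α (and Km,app = Km/α) with α = 1 + [I]/Ki.
α = Vmax/Vmax,app = 233/45.2 = 5.155.
Since α = 1 + [I]/Ki, [I]/Ki = 5.155 − 1 = 4.155 and Ki = 14.8/4.155 = 3.56 μM.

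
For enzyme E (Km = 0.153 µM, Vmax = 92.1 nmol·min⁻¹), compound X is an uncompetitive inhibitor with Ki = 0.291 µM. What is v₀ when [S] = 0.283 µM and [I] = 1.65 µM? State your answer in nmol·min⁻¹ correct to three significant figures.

With α = 1 + [I]/Ki = 1 + 1.65/0.291 = 6.670, the uncompetitive rate law is v = (Vmax/α)·[S] / (Km/α + [S]).
v = (92.1/6.670)×0.283 / (0.153/6.670 + 0.283) = 3.908/0.3059 = 12.8 nmol·min⁻¹.

12.8 nmol·min⁻¹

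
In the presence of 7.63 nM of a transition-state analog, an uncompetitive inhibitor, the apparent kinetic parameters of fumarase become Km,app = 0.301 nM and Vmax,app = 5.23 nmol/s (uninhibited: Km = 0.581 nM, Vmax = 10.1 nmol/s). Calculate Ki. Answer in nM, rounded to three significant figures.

8.19 nM

Uncompetitive: Vmax,app = Vmax/α (and Km,app = Km/α) with α = 1 + [I]/Ki.
α = Vmax/Vmax,app = 10.1/5.23 = 1.931.
Ki = [I]/(α − 1) = 7.63/0.9312 = 8.19 nM.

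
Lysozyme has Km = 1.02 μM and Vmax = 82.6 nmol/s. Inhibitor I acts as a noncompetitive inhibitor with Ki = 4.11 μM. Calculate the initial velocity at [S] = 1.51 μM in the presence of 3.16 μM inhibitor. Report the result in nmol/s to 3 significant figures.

α = 1 + [I]/Ki = 1 + 3.16/4.11 = 1.769.
For a noncompetitive inhibitor, Vmax is reduced to Vmax/α while Km is unchanged: Km,app = 1.02 μM, Vmax,app = 46.7 nmol/s.
v = Vmax,app·[S]/(Km,app + [S]) = 46.7 × 1.51/(1.02 + 1.51) = 27.9 nmol/s.

27.9 nmol/s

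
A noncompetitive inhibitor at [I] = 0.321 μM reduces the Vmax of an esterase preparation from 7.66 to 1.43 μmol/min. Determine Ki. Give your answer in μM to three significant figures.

Noncompetitive: Vmax,app = Vmax/α with α = 1 + [I]/Ki.
α = Vmax/Vmax,app = 7.66/1.43 = 5.357.
Ki = [I]/(α − 1) = 0.321/4.357 = 0.0737 μM.

0.0737 μM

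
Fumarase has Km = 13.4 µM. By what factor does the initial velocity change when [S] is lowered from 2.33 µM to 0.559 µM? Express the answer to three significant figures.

0.270

Since Vmax cancels, v₂/v₁ = [S]₂(Km+[S]₁) / [S]₁(Km+[S]₂).
= 0.559×(13.4+2.33) / (2.33×(13.4+0.559)) = 8.793/32.52 = 0.270.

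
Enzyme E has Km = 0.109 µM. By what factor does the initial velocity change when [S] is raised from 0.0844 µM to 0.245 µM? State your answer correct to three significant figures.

Since Vmax cancels, v₂/v₁ = [S]₂(Km+[S]₁) / [S]₁(Km+[S]₂).
= 0.245×(0.109+0.0844) / (0.0844×(0.109+0.245)) = 0.04738/0.02988 = 1.59.

1.59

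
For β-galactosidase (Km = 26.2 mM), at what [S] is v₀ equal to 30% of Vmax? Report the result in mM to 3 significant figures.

11.2 mM

v/Vmax = [S]/(Km+[S]) = 0.3, so [S] = Km·0.3/(1 − 0.3) = 26.2 × 0.4286.
[S] = 11.2 mM.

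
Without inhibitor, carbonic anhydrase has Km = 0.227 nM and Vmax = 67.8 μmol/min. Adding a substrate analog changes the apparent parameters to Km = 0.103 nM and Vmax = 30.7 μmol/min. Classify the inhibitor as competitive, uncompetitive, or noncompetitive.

Both Km and Vmax decrease by the same factor (~2.21-fold) — characteristic of uncompetitive inhibition.

uncompetitive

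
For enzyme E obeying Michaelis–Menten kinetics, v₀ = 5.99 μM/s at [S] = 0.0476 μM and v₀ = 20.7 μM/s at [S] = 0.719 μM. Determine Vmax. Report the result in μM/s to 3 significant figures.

From v = Vmax[S]/(Km+[S]), each point gives Vmax = v(Km+[S])/[S].
Equating: 5.99(Km+0.0476)/0.0476 = 20.7(Km+0.719)/0.719.
125.8·Km + 5.99 = 28.79·Km + 20.7, so (125.8 − 28.79)·Km = 20.7 − 5.99.
Km = 14.71/97.05 = 0.152 μM; then Vmax = 5.99(0.152+0.0476)/0.0476 = 25.1 μM/s.

25.1 μM/s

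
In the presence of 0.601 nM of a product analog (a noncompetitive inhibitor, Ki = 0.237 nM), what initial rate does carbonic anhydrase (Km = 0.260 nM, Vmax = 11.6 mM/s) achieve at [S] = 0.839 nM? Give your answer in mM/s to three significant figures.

2.50 mM/s

With α = 1 + [I]/Ki = 1 + 0.601/0.237 = 3.536, the noncompetitive rate law is v = (Vmax/α)·[S] / (Km + [S]).
v = (11.6/3.536)×0.839 / (0.260 + 0.839) = 2.752/1.099 = 2.50 mM/s.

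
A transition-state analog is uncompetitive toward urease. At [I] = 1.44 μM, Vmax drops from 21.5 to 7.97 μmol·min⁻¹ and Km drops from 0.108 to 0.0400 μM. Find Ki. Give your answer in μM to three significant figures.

Uncompetitive: Vmax,app = Vmax/α (and Km,app = Km/α) with α = 1 + [I]/Ki.
α = Vmax/Vmax,app = 21.5/7.97 = 2.698.
Ki = [I]/(α − 1) = 1.44/1.698 = 0.848 μM.

0.848 μM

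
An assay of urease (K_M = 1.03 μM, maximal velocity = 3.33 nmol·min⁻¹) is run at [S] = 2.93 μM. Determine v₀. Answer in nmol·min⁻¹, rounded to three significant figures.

[S]/(Km+[S]) = 2.93/3.960 = 0.7399, the fractional saturation.
v = 0.7399 × Vmax = 0.7399 × 3.33 = 2.46 nmol·min⁻¹.

2.46 nmol·min⁻¹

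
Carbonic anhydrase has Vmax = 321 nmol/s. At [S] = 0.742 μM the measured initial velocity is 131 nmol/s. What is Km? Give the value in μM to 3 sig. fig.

1.08 μM

From v = Vmax[S]/(Km+[S]), Km = [S](Vmax − v)/v.
Km = 0.742 × (321 − 131) / 131 = 141.0/131 = 1.08 μM.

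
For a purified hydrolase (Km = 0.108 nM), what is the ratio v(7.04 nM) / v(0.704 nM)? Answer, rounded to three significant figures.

The fractional saturations are [S]/(Km+[S]) = 0.704/0.8120 = 0.8670 and 7.04/7.148 = 0.9849.
v₂/v₁ is just their ratio: 0.9849/0.8670 = 1.14.

1.14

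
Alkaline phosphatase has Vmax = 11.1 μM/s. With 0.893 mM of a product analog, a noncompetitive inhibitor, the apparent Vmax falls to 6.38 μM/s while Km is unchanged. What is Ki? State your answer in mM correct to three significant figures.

Noncompetitive: Vmax,app = Vmax/α with α = 1 + [I]/Ki.
α = Vmax/Vmax,app = 11.1/6.38 = 1.740.
Since α = 1 + [I]/Ki, [I]/Ki = 1.740 − 1 = 0.7398 and Ki = 0.893/0.7398 = 1.21 mM.

1.21 mM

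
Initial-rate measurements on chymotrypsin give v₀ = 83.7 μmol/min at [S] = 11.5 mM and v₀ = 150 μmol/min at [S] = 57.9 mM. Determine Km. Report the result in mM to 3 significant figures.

14.1 mM

From v = Vmax[S]/(Km+[S]), each point gives Vmax = v(Km+[S])/[S].
Equating: 83.7(Km+11.5)/11.5 = 150(Km+57.9)/57.9.
7.278·Km + 83.7 = 2.591·Km + 150, so (7.278 − 2.591)·Km = 150 − 83.7.
Km = 66.30/4.688 = 14.1 mM; then Vmax = 83.7(14.1+11.5)/11.5 = 187 μmol/min.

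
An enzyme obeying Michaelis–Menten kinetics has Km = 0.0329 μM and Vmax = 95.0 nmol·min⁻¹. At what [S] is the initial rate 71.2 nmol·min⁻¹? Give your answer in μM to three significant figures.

0.0984 μM

Rearranging v = Vmax[S]/(Km+[S]) gives [S] = Km·v/(Vmax − v).
[S] = 0.0329 × 71.2 / (95.0 − 71.2) = 2.342/23.80 = 0.0984 μM.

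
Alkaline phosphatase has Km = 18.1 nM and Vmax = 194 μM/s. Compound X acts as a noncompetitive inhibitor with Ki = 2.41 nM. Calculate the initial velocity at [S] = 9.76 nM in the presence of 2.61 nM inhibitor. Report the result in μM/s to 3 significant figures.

32.6 μM/s

With α = 1 + [I]/Ki = 1 + 2.61/2.41 = 2.083, the noncompetitive rate law is v = (Vmax/α)·[S] / (Km + [S]).
v = (194/2.083)×9.76 / (18.1 + 9.76) = 909.0/27.86 = 32.6 μM/s.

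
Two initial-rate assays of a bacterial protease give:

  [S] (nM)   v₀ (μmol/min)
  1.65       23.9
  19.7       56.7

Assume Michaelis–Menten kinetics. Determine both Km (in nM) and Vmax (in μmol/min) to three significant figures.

In reciprocal form, 1/v = (Km/Vmax)·(1/[S]) + 1/Vmax. The two points give (1/[S], 1/v) = (0.6061, 0.04184) and (0.05076, 0.01764).
Slope = (0.04184 − 0.01764)/(0.6061 − 0.05076) = 0.04359; intercept = 0.04184 − 0.04359×0.6061 = 0.01542.
Vmax = 1/intercept = 64.8 μmol/min; Km = slope × Vmax = 0.04359 × 64.8 = 2.83 nM.

Km = 2.83 nM; Vmax = 64.8 μmol/min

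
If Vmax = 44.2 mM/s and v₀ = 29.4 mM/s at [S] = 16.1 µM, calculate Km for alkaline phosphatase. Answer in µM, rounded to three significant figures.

8.10 µM

From v = Vmax[S]/(Km+[S]), Km = [S](Vmax − v)/v.
Km = 16.1 × (44.2 − 29.4) / 29.4 = 238.3/29.4 = 8.10 µM.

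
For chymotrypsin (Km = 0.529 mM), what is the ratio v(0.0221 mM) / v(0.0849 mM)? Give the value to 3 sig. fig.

0.290

Since Vmax cancels, v₂/v₁ = [S]₂(Km+[S]₁) / [S]₁(Km+[S]₂).
= 0.0221×(0.529+0.0849) / (0.0849×(0.529+0.0221)) = 0.01357/0.04679 = 0.290.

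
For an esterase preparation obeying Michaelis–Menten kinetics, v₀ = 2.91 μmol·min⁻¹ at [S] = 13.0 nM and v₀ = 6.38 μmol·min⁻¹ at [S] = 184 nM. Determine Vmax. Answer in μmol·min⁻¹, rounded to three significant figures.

7.02 μmol·min⁻¹

From v = Vmax[S]/(Km+[S]), each point gives Vmax = v(Km+[S])/[S].
Equating: 2.91(Km+13.0)/13.0 = 6.38(Km+184)/184.
0.2238·Km + 2.91 = 0.03467·Km + 6.38, so (0.2238 − 0.03467)·Km = 6.38 − 2.91.
Km = 3.470/0.1892 = 18.3 nM; then Vmax = 2.91(18.3+13.0)/13.0 = 7.02 μmol·min⁻¹.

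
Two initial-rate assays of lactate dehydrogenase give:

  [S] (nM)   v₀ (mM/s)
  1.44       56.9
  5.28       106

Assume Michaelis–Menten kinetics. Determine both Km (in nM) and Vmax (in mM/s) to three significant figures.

Km = 2.53 nM; Vmax = 157 mM/s

In reciprocal form, 1/v = (Km/Vmax)·(1/[S]) + 1/Vmax. The two points give (1/[S], 1/v) = (0.6944, 0.01757) and (0.1894, 0.009434).
Slope = (0.01757 − 0.009434)/(0.6944 − 0.1894) = 0.01612; intercept = 0.01757 − 0.01612×0.6944 = 0.006381.
Vmax = 1/intercept = 157 mM/s; Km = slope × Vmax = 0.01612 × 157 = 2.53 nM.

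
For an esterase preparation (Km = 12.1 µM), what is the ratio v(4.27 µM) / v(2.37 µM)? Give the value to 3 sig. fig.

1.59

Since Vmax cancels, v₂/v₁ = [S]₂(Km+[S]₁) / [S]₁(Km+[S]₂).
= 4.27×(12.1+2.37) / (2.37×(12.1+4.27)) = 61.79/38.80 = 1.59.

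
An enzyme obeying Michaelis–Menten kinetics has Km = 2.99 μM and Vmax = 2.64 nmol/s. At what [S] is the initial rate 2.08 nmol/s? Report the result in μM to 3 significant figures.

11.1 μM

Rearranging v = Vmax[S]/(Km+[S]) gives [S] = Km·v/(Vmax − v).
[S] = 2.99 × 2.08 / (2.64 − 2.08) = 6.219/0.5600 = 11.1 μM.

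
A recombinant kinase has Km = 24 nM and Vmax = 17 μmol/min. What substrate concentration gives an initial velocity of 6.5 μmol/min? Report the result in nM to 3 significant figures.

14.9 nM

Rearranging v = Vmax[S]/(Km+[S]) gives [S] = Km·v/(Vmax − v).
[S] = 24 × 6.5 / (17 − 6.5) = 156.0/10.50 = 14.9 nM.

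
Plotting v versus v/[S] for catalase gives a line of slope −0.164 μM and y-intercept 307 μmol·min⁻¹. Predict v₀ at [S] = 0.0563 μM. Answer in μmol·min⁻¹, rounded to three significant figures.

78.5 μmol·min⁻¹

In the Eadie–Hofstee form v = Vmax − Km·(v/[S]), the slope is −Km and the intercept is Vmax, so Km = 0.164 μM and Vmax = 307 μmol·min⁻¹.
v = 307 × 0.0563/(0.164 + 0.0563) = 78.5 μmol·min⁻¹.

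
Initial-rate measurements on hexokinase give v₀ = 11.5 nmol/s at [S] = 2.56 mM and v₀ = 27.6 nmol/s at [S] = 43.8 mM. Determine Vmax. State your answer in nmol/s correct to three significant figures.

30.2 nmol/s

From v = Vmax[S]/(Km+[S]), each point gives Vmax = v(Km+[S])/[S].
Equating: 11.5(Km+2.56)/2.56 = 27.6(Km+43.8)/43.8.
4.492·Km + 11.5 = 0.6301·Km + 27.6, so (4.492 − 0.6301)·Km = 27.6 − 11.5.
Km = 16.10/3.862 = 4.17 mM; then Vmax = 11.5(4.17+2.56)/2.56 = 30.2 nmol/s.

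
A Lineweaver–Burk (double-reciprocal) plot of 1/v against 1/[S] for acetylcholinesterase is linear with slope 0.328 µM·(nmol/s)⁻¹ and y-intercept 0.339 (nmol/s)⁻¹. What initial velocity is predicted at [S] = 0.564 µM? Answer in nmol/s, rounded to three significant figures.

The y-intercept is 1/Vmax, so Vmax = 1/0.339 = 2.95 nmol/s.
The slope is Km/Vmax, so Km = 0.328 × 2.95 = 0.968 µM.
Then v = 2.95 × 0.564/(0.968 + 0.564) = 1.09 nmol/s.

1.09 nmol/s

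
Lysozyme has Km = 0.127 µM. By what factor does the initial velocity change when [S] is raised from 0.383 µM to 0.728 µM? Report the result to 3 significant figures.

1.13

The fractional saturations are [S]/(Km+[S]) = 0.383/0.5100 = 0.7510 and 0.728/0.8550 = 0.8515.
v₂/v₁ is just their ratio: 0.8515/0.7510 = 1.13.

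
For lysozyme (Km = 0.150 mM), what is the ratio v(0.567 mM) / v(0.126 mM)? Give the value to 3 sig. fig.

Since Vmax cancels, v₂/v₁ = [S]₂(Km+[S]₁) / [S]₁(Km+[S]₂).
= 0.567×(0.150+0.126) / (0.126×(0.150+0.567)) = 0.1565/0.09034 = 1.73.

1.73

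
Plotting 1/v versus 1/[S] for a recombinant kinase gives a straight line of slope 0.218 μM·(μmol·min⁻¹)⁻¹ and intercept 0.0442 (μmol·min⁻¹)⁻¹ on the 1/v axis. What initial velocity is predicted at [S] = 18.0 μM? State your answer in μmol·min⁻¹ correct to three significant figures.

The y-intercept is 1/Vmax, so Vmax = 1/0.0442 = 22.6 μmol·min⁻¹.
The slope is Km/Vmax, so Km = 0.218 × 22.6 = 4.93 μM.
Then v = 22.6 × 18.0/(4.93 + 18.0) = 17.8 μmol·min⁻¹.

17.8 μmol·min⁻¹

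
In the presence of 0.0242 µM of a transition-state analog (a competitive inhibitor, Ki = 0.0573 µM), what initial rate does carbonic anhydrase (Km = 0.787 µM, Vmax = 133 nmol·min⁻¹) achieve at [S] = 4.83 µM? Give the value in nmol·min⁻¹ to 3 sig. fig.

α = 1 + [I]/Ki = 1 + 0.0242/0.0573 = 1.422.
For a competitive inhibitor, Vmax is unchanged and the apparent Km becomes α·Km: Km,app = 1.12 µM, Vmax,app = 133 nmol·min⁻¹.
v = Vmax,app·[S]/(Km,app + [S]) = 133 × 4.83/(1.12 + 4.83) = 108 nmol·min⁻¹.

108 nmol·min⁻¹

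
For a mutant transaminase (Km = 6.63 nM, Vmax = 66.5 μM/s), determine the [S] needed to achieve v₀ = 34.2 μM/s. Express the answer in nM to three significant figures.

7.02 nM

Rearranging v = Vmax[S]/(Km+[S]) gives [S] = Km·v/(Vmax − v).
[S] = 6.63 × 34.2 / (66.5 − 34.2) = 226.7/32.30 = 7.02 nM.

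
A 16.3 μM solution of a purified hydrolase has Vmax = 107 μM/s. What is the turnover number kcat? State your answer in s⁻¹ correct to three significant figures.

6.56 s⁻¹

kcat = Vmax/[E]total = 107 μM/s / 16.3 μM = 6.56 s⁻¹.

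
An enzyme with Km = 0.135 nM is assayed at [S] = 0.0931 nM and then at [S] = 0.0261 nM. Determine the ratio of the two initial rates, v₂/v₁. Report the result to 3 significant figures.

0.397

The fractional saturations are [S]/(Km+[S]) = 0.0931/0.2281 = 0.4082 and 0.0261/0.1611 = 0.1620.
v₂/v₁ is just their ratio: 0.1620/0.4082 = 0.397.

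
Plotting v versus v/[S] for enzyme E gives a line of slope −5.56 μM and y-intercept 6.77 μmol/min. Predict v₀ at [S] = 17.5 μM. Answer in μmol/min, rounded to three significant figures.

5.14 μmol/min

In the Eadie–Hofstee form v = Vmax − Km·(v/[S]), the slope is −Km and the intercept is Vmax, so Km = 5.56 μM and Vmax = 6.77 μmol/min.
v = 6.77 × 17.5/(5.56 + 17.5) = 5.14 μmol/min.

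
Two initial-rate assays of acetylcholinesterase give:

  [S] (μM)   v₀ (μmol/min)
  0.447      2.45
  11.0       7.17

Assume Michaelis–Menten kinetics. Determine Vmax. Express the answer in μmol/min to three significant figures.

From v = Vmax[S]/(Km+[S]), each point gives Vmax = v(Km+[S])/[S].
Equating: 2.45(Km+0.447)/0.447 = 7.17(Km+11.0)/11.0.
5.481·Km + 2.45 = 0.6518·Km + 7.17, so (5.481 − 0.6518)·Km = 7.17 − 2.45.
Km = 4.720/4.829 = 0.977 μM; then Vmax = 2.45(0.977+0.447)/0.447 = 7.81 μmol/min.

7.81 μmol/min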